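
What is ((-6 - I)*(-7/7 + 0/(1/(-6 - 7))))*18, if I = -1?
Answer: 90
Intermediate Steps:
((-6 - I)*(-7/7 + 0/(1/(-6 - 7))))*18 = ((-6 - 1*(-1))*(-7/7 + 0/(1/(-6 - 7))))*18 = ((-6 + 1)*(-7*⅐ + 0/(1/(-13))))*18 = -5*(-1 + 0/(-1/13))*18 = -5*(-1 + 0*(-13))*18 = -5*(-1 + 0)*18 = -5*(-1)*18 = 5*18 = 90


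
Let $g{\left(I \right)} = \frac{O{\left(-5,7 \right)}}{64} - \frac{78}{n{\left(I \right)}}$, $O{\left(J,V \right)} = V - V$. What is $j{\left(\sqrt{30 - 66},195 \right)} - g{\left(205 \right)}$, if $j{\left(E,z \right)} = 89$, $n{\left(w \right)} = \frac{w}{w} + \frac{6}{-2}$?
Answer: $50$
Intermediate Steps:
$O{\left(J,V \right)} = 0$
$n{\left(w \right)} = -2$ ($n{\left(w \right)} = 1 + 6 \left(- \frac{1}{2}\right) = 1 - 3 = -2$)
$g{\left(I \right)} = 39$ ($g{\left(I \right)} = \frac{0}{64} - \frac{78}{-2} = 0 \cdot \frac{1}{64} - -39 = 0 + 39 = 39$)
$j{\left(\sqrt{30 - 66},195 \right)} - g{\left(205 \right)} = 89 - 39 = 50$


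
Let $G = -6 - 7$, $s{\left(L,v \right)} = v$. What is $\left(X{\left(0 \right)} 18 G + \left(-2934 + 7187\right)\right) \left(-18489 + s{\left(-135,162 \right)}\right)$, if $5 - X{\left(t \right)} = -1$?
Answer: $-52213623$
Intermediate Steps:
$G = -13$
$X{\left(t \right)} = 6$ ($X{\left(t \right)} = 5 - -1 = 5 + 1 = 6$)
$\left(X{\left(0 \right)} 18 G + \left(-2934 + 7187\right)\right) \left(-18489 + s{\left(-135,162 \right)}\right) = \left(6 \cdot 18 \left(-13\right) + \left(-2934 + 7187\right)\right) \left(-18489 + 162\right) = \left(108 \left(-13\right) + 4253\right) \left(-18327\right) = \left(-1404 + 4253\right) \left(-18327\right) = 2849 \left(-18327\right) = -52213623$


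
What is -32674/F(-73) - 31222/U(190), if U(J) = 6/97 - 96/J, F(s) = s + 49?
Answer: 586546957/8172 ≈ 71775.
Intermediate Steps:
F(s) = 49 + s
U(J) = 6/97 - 96/J (U(J) = 6*(1/97) - 96/J = 6/97 - 96/J)
-32674/F(-73) - 31222/U(190) = -32674/(49 - 73) - 31222/(6/97 - 96/190) = -32674/(-24) - 31222/(6/97 - 96*1/190) = -32674*(-1/24) - 31222/(6/97 - 48/95) = 16337/12 - 31222/(-4086/9215) = 16337/12 - 31222*(-9215/4086) = 16337/12 + 143855365/2043 = 586546957/8172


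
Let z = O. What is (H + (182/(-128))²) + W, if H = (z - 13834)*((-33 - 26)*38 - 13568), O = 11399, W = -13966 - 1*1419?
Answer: 157622136921/4096 ≈ 3.8482e+7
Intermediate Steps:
W = -15385 (W = -13966 - 1419 = -15385)
z = 11399
H = 38497350 (H = (11399 - 13834)*((-33 - 26)*38 - 13568) = -2435*(-59*38 - 13568) = -2435*(-2242 - 13568) = -2435*(-15810) = 38497350)
(H + (182/(-128))²) + W = (38497350 + (182/(-128))²) - 15385 = (38497350 + (182*(-1/128))²) - 15385 = (38497350 + (-91/64)²) - 15385 = (38497350 + 8281/4096) - 15385 = 157685153881/4096 - 15385 = 157622136921/4096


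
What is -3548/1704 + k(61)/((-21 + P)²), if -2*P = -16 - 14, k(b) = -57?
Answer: -1041/284 ≈ -3.6655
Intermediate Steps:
P = 15 (P = -(-16 - 14)/2 = -½*(-30) = 15)
-3548/1704 + k(61)/((-21 + P)²) = -3548/1704 - 57/(-21 + 15)² = -3548*1/1704 - 57/((-6)²) = -887/426 - 57/36 = -887/426 - 57*1/36 = -887/426 - 19/12 = -1041/284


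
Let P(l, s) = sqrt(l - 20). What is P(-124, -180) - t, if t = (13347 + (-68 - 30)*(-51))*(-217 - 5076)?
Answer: 97100085 + 12*I ≈ 9.71e+7 + 12.0*I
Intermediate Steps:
P(l, s) = sqrt(-20 + l)
t = -97100085 (t = (13347 - 98*(-51))*(-5293) = (13347 + 4998)*(-5293) = 18345*(-5293) = -97100085)
P(-124, -180) - t = sqrt(-20 - 124) - 1*(-97100085) = sqrt(-144) + 97100085 = 12*I + 97100085 = 97100085 + 12*I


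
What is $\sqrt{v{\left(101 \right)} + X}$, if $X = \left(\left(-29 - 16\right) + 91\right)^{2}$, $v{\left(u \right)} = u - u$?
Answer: $46$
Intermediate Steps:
$v{\left(u \right)} = 0$
$X = 2116$ ($X = \left(-45 + 91\right)^{2} = 46^{2} = 2116$)
$\sqrt{v{\left(101 \right)} + X} = \sqrt{0 + 2116} = \sqrt{2116} = 46$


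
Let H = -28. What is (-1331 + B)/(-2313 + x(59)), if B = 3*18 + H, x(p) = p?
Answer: 1305/2254 ≈ 0.57897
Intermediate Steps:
B = 26 (B = 3*18 - 28 = 54 - 28 = 26)
(-1331 + B)/(-2313 + x(59)) = (-1331 + 26)/(-2313 + 59) = -1305/(-2254) = -1305*(-1/2254) = 1305/2254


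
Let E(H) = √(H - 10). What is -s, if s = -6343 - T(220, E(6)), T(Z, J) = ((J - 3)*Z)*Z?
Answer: -138857 + 96800*I ≈ -1.3886e+5 + 96800.0*I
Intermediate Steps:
E(H) = √(-10 + H)
T(Z, J) = Z²*(-3 + J) (T(Z, J) = ((-3 + J)*Z)*Z = (Z*(-3 + J))*Z = Z²*(-3 + J))
s = 138857 - 96800*I (s = -6343 - 220²*(-3 + √(-10 + 6)) = -6343 - 48400*(-3 + √(-4)) = -6343 - 48400*(-3 + 2*I) = -6343 - (-145200 + 96800*I) = -6343 + (145200 - 96800*I) = 138857 - 96800*I ≈ 1.3886e+5 - 96800.0*I)
-s = -(138857 - 96800*I) = -138857 + 96800*I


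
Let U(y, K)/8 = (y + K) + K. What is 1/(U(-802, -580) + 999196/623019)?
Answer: -623019/9777907028 ≈ -6.3717e-5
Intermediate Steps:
U(y, K) = 8*y + 16*K (U(y, K) = 8*((y + K) + K) = 8*((K + y) + K) = 8*(y + 2*K) = 8*y + 16*K)
1/(U(-802, -580) + 999196/623019) = 1/((8*(-802) + 16*(-580)) + 999196/623019) = 1/((-6416 - 9280) + 999196*(1/623019)) = 1/(-15696 + 999196/623019) = 1/(-9777907028/623019) = -623019/9777907028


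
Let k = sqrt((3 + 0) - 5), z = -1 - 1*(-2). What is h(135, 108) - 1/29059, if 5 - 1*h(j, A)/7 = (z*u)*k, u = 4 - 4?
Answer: 1017064/29059 ≈ 35.000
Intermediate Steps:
u = 0
z = 1 (z = -1 + 2 = 1)
k = I*sqrt(2) (k = sqrt(3 - 5) = sqrt(-2) = I*sqrt(2) ≈ 1.4142*I)
h(j, A) = 35 (h(j, A) = 35 - 7*1*0*I*sqrt(2) = 35 - 0*I*sqrt(2) = 35 - 7*0 = 35 + 0 = 35)
h(135, 108) - 1/29059 = 35 - 1/29059 = 1017064/29059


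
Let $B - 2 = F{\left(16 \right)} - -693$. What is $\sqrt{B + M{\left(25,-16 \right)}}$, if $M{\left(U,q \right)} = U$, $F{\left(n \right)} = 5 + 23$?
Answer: $2 \sqrt{187} \approx 27.35$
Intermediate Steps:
$F{\left(n \right)} = 28$
$B = 723$ ($B = 2 + \left(28 - -693\right) = 2 + \left(28 + 693\right) = 2 + 721 = 723$)
$\sqrt{B + M{\left(25,-16 \right)}} = \sqrt{723 + 25} = \sqrt{748} = 2 \sqrt{187}$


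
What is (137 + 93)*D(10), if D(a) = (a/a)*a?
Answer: 2300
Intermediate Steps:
D(a) = a (D(a) = 1*a = a)
(137 + 93)*D(10) = (137 + 93)*10 = 230*10 = 2300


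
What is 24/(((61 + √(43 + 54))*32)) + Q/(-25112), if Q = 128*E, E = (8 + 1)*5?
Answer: -3287561/15167648 - √97/4832 ≈ -0.21879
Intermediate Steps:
E = 45 (E = 9*5 = 45)
Q = 5760 (Q = 128*45 = 5760)
24/(((61 + √(43 + 54))*32)) + Q/(-25112) = 24/(((61 + √(43 + 54))*32)) + 5760/(-25112) = 24/(((61 + √97)*32)) + 5760*(-1/25112) = 24/(1952 + 32*√97) - 720/3139 = -720/3139 + 24/(1952 + 32*√97)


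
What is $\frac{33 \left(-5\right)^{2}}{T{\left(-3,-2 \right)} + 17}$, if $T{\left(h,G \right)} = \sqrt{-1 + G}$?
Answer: $\frac{14025}{292} - \frac{825 i \sqrt{3}}{292} \approx 48.031 - 4.8936 i$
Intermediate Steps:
$\frac{33 \left(-5\right)^{2}}{T{\left(-3,-2 \right)} + 17} = \frac{33 \left(-5\right)^{2}}{\sqrt{-1 - 2} + 17} = \frac{33 \cdot 25}{\sqrt{-3} + 17} = \frac{825}{i \sqrt{3} + 17} = \frac{825}{17 + i \sqrt{3}}$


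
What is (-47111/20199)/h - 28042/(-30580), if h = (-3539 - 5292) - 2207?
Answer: 781698570748/852251458245 ≈ 0.91722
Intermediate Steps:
h = -11038 (h = -8831 - 2207 = -11038)
(-47111/20199)/h - 28042/(-30580) = -47111/20199/(-11038) - 28042/(-30580) = -47111*1/20199*(-1/11038) - 28042*(-1/30580) = -47111/20199*(-1/11038) + 14021/15290 = 47111/222956562 + 14021/15290 = 781698570748/852251458245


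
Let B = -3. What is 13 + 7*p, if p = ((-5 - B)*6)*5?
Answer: -407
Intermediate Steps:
p = -60 (p = ((-5 - 1*(-3))*6)*5 = ((-5 + 3)*6)*5 = -2*6*5 = -12*5 = -60)
13 + 7*p = 13 + 7*(-60) = 13 - 420 = -407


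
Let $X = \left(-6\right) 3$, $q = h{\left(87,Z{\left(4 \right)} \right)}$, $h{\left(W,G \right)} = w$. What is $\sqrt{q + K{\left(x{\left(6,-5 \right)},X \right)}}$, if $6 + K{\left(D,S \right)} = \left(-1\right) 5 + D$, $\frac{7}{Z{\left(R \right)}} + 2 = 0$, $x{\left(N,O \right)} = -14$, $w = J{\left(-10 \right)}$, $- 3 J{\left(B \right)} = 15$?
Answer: $i \sqrt{30} \approx 5.4772 i$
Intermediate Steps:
$J{\left(B \right)} = -5$ ($J{\left(B \right)} = \left(- \frac{1}{3}\right) 15 = -5$)
$w = -5$
$Z{\left(R \right)} = - \frac{7}{2}$ ($Z{\left(R \right)} = \frac{7}{-2 + 0} = \frac{7}{-2} = 7 \left(- \frac{1}{2}\right) = - \frac{7}{2}$)
$h{\left(W,G \right)} = -5$
$q = -5$
$X = -18$
$K{\left(D,S \right)} = -11 + D$ ($K{\left(D,S \right)} = -6 + \left(\left(-1\right) 5 + D\right) = -6 + \left(-5 + D\right) = -11 + D$)
$\sqrt{q + K{\left(x{\left(6,-5 \right)},X \right)}} = \sqrt{-5 - 25} = \sqrt{-30} = i \sqrt{30}$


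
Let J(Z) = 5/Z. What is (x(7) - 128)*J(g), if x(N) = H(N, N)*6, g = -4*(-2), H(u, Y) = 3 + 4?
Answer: -215/4 ≈ -53.750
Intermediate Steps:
H(u, Y) = 7
g = 8
x(N) = 42 (x(N) = 7*6 = 42)
(x(7) - 128)*J(g) = (42 - 128)*(5/8) = -430/8 = -86*5/8 = -215/4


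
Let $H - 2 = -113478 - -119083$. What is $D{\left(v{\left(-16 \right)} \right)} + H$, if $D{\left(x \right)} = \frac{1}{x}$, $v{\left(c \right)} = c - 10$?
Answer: $\frac{145781}{26} \approx 5607.0$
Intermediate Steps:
$v{\left(c \right)} = -10 + c$ ($v{\left(c \right)} = c - 10 = -10 + c$)
$H = 5607$ ($H = 2 - -5605 = 2 + \left(-113478 + 119083\right) = 2 + 5605 = 5607$)
$D{\left(v{\left(-16 \right)} \right)} + H = \frac{1}{-10 - 16} + 5607 = \frac{1}{-26} + 5607 = - \frac{1}{26} + 5607 = \frac{145781}{26}$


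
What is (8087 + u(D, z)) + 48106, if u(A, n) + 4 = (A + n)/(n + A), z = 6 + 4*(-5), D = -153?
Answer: 56190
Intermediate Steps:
z = -14 (z = 6 - 20 = -14)
u(A, n) = -3 (u(A, n) = -4 + (A + n)/(n + A) = -4 + (A + n)/(A + n) = -4 + 1 = -3)
(8087 + u(D, z)) + 48106 = (8087 - 3) + 48106 = 8084 + 48106 = 56190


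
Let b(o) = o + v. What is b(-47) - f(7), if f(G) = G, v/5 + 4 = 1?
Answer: -69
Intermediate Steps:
v = -15 (v = -20 + 5*1 = -20 + 5 = -15)
b(o) = -15 + o (b(o) = o - 15 = -15 + o)
b(-47) - f(7) = (-15 - 47) - 1*7 = -62 - 7 = -69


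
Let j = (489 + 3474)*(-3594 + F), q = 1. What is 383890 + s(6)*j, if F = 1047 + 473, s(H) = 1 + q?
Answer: -16054634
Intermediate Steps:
s(H) = 2 (s(H) = 1 + 1 = 2)
F = 1520
j = -8219262 (j = (489 + 3474)*(-3594 + 1520) = 3963*(-2074) = -8219262)
383890 + s(6)*j = 383890 + 2*(-8219262) = 383890 - 16438524 = -16054634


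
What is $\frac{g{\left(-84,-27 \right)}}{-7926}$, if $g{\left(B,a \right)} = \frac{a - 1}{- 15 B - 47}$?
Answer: $\frac{14}{4807119} \approx 2.9123 \cdot 10^{-6}$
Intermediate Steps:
$g{\left(B,a \right)} = \frac{-1 + a}{-47 - 15 B}$
$\frac{g{\left(-84,-27 \right)}}{-7926} = \frac{\frac{1}{47 + 15 \left(-84\right)} \left(1 - -27\right)}{-7926} = \frac{1 + 27}{47 - 1260} \left(- \frac{1}{7926}\right) = \frac{1}{-1213} \cdot 28 \left(- \frac{1}{7926}\right) = \left(- \frac{1}{1213}\right) 28 \left(- \frac{1}{7926}\right) = \left(- \frac{28}{1213}\right) \left(- \frac{1}{7926}\right) = \frac{14}{4807119}$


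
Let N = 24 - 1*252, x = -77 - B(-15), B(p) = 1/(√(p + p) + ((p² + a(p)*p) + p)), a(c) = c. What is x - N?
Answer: 1905138/12617 + I*√30/189255 ≈ 151.0 + 2.8941e-5*I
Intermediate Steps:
B(p) = 1/(p + 2*p² + √2*√p) (B(p) = 1/(√(p + p) + ((p² + p*p) + p)) = 1/(√(2*p) + ((p² + p²) + p)) = 1/(√2*√p + (2*p² + p)) = 1/(√2*√p + (p + 2*p²)) = 1/(p + 2*p² + √2*√p))
x = -77 - 1/(435 + I*√30) (x = -77 - 1/(-15 + 2*(-15)² + √2*√(-15)) = -77 - 1/(-15 + 2*225 + √2*(I*√15)) = -77 - 1/(-15 + 450 + I*√30) = -77 - 1/(435 + I*√30) ≈ -77.002 + 2.8941e-5*I)
N = -228 (N = 24 - 252 = -228)
x - N = (-77*√30 + 33496*I)/(√30 - 435*I) - 1*(-228) = (-77*√30 + 33496*I)/(√30 - 435*I) + 228 = 228 + (-77*√30 + 33496*I)/(√30 - 435*I)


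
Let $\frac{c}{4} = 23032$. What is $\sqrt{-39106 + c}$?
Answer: $\sqrt{53022} \approx 230.27$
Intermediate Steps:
$c = 92128$ ($c = 4 \cdot 23032 = 92128$)
$\sqrt{-39106 + c} = \sqrt{-39106 + 92128} = \sqrt{53022}$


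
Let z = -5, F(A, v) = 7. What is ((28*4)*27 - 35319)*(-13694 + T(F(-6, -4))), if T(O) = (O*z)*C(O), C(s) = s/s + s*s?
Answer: 498763980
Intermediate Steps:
C(s) = 1 + s²
T(O) = -5*O*(1 + O²) (T(O) = (O*(-5))*(1 + O²) = (-5*O)*(1 + O²) = -5*O*(1 + O²))
((28*4)*27 - 35319)*(-13694 + T(F(-6, -4))) = ((28*4)*27 - 35319)*(-13694 - 5*7*(1 + 7²)) = (112*27 - 35319)*(-13694 - 5*7*(1 + 49)) = (3024 - 35319)*(-13694 - 5*7*50) = -32295*(-13694 - 1750) = -32295*(-15444) = 498763980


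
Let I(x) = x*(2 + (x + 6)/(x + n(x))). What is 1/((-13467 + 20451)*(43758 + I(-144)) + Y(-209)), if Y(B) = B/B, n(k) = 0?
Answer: 1/302630689 ≈ 3.3044e-9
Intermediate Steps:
I(x) = x*(2 + (6 + x)/x) (I(x) = x*(2 + (x + 6)/(x + 0)) = x*(2 + (6 + x)/x))
Y(B) = 1
1/((-13467 + 20451)*(43758 + I(-144)) + Y(-209)) = 1/((-13467 + 20451)*(43758 + (6 + 3*(-144))) + 1) = 1/(6984*(43758 + (6 - 432)) + 1) = 1/(6984*(43758 - 426) + 1) = 1/(6984*43332 + 1) = 1/(302630688 + 1) = 1/302630689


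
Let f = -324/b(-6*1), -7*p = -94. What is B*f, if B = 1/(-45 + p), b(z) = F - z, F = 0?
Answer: 378/221 ≈ 1.7104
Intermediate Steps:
p = 94/7 (p = -⅐*(-94) = 94/7 ≈ 13.429)
b(z) = -z (b(z) = 0 - z = -z)
B = -7/221 (B = 1/(-45 + 94/7) = 1/(-221/7) = -7/221 ≈ -0.031674)
f = -54 (f = -324/((-(-6))) = -324/((-1*(-6))) = -324/6 = -324*⅙ = -54)
B*f = -7/221*(-54) = 378/221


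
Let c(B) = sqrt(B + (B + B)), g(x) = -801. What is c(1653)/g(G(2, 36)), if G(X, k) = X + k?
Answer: -sqrt(551)/267 ≈ -0.087915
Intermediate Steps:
c(B) = sqrt(3)*sqrt(B) (c(B) = sqrt(B + 2*B) = sqrt(3*B) = sqrt(3)*sqrt(B))
c(1653)/g(G(2, 36)) = (sqrt(3)*sqrt(1653))/(-801) = (3*sqrt(551))*(-1/801) = -sqrt(551)/267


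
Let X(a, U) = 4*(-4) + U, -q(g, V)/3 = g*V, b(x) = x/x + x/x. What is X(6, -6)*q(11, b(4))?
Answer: 1452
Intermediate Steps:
b(x) = 2 (b(x) = 1 + 1 = 2)
q(g, V) = -3*V*g (q(g, V) = -3*g*V = -3*V*g)
X(a, U) = -16 + U
X(6, -6)*q(11, b(4)) = (-16 - 6)*(-3*2*11) = -22*(-66) = 1452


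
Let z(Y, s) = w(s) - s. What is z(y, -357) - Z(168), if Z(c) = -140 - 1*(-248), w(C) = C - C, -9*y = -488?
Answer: 249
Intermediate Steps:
y = 488/9 (y = -⅑*(-488) = 488/9 ≈ 54.222)
w(C) = 0
Z(c) = 108 (Z(c) = -140 + 248 = 108)
z(Y, s) = -s (z(Y, s) = 0 - s = -s)
z(y, -357) - Z(168) = -1*(-357) - 1*108 = 357 - 108 = 249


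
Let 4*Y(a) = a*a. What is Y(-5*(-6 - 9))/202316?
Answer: 5625/809264 ≈ 0.0069508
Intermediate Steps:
Y(a) = a²/4 (Y(a) = (a*a)/4 = a²/4)
Y(-5*(-6 - 9))/202316 = ((-5*(-6 - 9))²/4)/202316 = ((-5*(-15))²/4)*(1/202316) = ((¼)*75²)*(1/202316) = ((¼)*5625)*(1/202316) = (5625/4)*(1/202316) = 5625/809264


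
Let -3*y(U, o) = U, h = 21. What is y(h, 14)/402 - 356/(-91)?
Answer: 142475/36582 ≈ 3.8947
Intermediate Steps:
y(U, o) = -U/3
y(h, 14)/402 - 356/(-91) = -⅓*21/402 - 356/(-91) = -7*1/402 - 356*(-1/91) = -7/402 + 356/91 = 142475/36582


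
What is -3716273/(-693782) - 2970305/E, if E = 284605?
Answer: -200614853269/39490765222 ≈ -5.0800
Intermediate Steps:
-3716273/(-693782) - 2970305/E = -3716273/(-693782) - 2970305/284605 = -3716273*(-1/693782) - 2970305*1/284605 = 3716273/693782 - 594061/56921 = -200614853269/39490765222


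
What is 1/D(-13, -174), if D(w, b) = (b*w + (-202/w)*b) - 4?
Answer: -13/5794 ≈ -0.0022437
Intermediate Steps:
D(w, b) = -4 + b*w - 202*b/w (D(w, b) = (b*w - 202*b/w) - 4 = -4 + b*w - 202*b/w)
1/D(-13, -174) = 1/(-4 - 174*(-13) - 202*(-174)/(-13)) = 1/(-4 + 2262 - 202*(-174)*(-1/13)) = 1/(-4 + 2262 - 35148/13) = 1/(-5794/13) = -13/5794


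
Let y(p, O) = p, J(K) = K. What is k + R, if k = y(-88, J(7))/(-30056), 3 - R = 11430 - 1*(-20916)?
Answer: -121512640/3757 ≈ -32343.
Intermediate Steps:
R = -32343 (R = 3 - (11430 - 1*(-20916)) = 3 - (11430 + 20916) = 3 - 1*32346 = 3 - 32346 = -32343)
k = 11/3757 (k = -88/(-30056) = -88*(-1/30056) = 11/3757 ≈ 0.0029279)
k + R = 11/3757 - 32343 = -121512640/3757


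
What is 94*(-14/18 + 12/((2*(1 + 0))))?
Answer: 4418/9 ≈ 490.89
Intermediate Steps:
94*(-14/18 + 12/((2*(1 + 0)))) = 94*(-14*1/18 + 12/((2*1))) = 94*(-7/9 + 12/2) = 94*(-7/9 + 12*(½)) = 94*(-7/9 + 6) = 94*(47/9) = 4418/9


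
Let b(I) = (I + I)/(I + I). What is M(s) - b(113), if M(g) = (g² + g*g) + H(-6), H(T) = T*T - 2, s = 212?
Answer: 89921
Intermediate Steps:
H(T) = -2 + T² (H(T) = T² - 2 = -2 + T²)
b(I) = 1 (b(I) = (2*I)/((2*I)) = (2*I)*(1/(2*I)) = 1)
M(g) = 34 + 2*g² (M(g) = (g² + g*g) + (-2 + (-6)²) = (g² + g²) + (-2 + 36) = 2*g² + 34 = 34 + 2*g²)
M(s) - b(113) = (34 + 2*212²) - 1*1 = (34 + 2*44944) - 1 = (34 + 89888) - 1 = 89922 - 1 = 89921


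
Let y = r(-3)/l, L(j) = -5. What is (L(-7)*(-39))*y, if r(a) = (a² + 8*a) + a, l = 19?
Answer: -3510/19 ≈ -184.74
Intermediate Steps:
r(a) = a² + 9*a
y = -18/19 (y = -3*(9 - 3)/19 = -3*6*(1/19) = -18*1/19 = -18/19 ≈ -0.94737)
(L(-7)*(-39))*y = -5*(-39)*(-18/19) = 195*(-18/19) = -3510/19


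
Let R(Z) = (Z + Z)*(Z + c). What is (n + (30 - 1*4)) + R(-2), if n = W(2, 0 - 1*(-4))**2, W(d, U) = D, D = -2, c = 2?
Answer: 30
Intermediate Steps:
W(d, U) = -2
R(Z) = 2*Z*(2 + Z) (R(Z) = (Z + Z)*(Z + 2) = (2*Z)*(2 + Z) = 2*Z*(2 + Z))
n = 4 (n = (-2)**2 = 4)
(n + (30 - 1*4)) + R(-2) = (4 + (30 - 1*4)) + 2*(-2)*(2 - 2) = (4 + (30 - 4)) + 2*(-2)*0 = (4 + 26) + 0 = 30 + 0 = 30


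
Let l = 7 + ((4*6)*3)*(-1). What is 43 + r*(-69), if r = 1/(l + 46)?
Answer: 886/19 ≈ 46.632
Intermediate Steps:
l = -65 (l = 7 + (24*3)*(-1) = 7 + 72*(-1) = 7 - 72 = -65)
r = -1/19 (r = 1/(-65 + 46) = 1/(-19) = -1/19 ≈ -0.052632)
43 + r*(-69) = 43 - 1/19*(-69) = 43 + 69/19 = 886/19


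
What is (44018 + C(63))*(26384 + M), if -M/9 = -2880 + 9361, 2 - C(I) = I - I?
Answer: -1406218900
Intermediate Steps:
C(I) = 2 (C(I) = 2 - (I - I) = 2 - 1*0 = 2 + 0 = 2)
M = -58329 (M = -9*(-2880 + 9361) = -9*6481 = -58329)
(44018 + C(63))*(26384 + M) = (44018 + 2)*(26384 - 58329) = 44020*(-31945) = -1406218900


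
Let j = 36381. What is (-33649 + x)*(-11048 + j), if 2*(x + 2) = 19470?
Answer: -605864028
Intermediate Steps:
x = 9733 (x = -2 + (½)*19470 = -2 + 9735 = 9733)
(-33649 + x)*(-11048 + j) = (-33649 + 9733)*(-11048 + 36381) = -23916*25333 = -605864028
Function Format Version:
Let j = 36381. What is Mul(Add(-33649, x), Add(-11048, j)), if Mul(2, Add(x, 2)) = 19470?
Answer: -605864028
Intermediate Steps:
x = 9733 (x = Add(-2, Mul(Rational(1, 2), 19470)) = Add(-2, 9735) = 9733)
Mul(Add(-33649, x), Add(-11048, j)) = Mul(Add(-33649, 9733), Add(-11048, 36381)) = Mul(-23916, 25333) = -605864028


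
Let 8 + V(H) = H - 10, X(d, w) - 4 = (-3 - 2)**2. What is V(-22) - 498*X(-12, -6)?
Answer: -14482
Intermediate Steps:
X(d, w) = 29 (X(d, w) = 4 + (-3 - 2)**2 = 4 + (-5)**2 = 4 + 25 = 29)
V(H) = -18 + H (V(H) = -8 + (H - 10) = -8 + (-10 + H) = -18 + H)
V(-22) - 498*X(-12, -6) = (-18 - 22) - 498*29 = -40 - 14442 = -14482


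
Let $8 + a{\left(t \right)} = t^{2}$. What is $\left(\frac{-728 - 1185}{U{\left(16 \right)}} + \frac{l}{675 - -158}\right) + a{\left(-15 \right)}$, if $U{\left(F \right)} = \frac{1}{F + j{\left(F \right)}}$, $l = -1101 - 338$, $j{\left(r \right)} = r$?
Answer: $- \frac{50813606}{833} \approx -61001.0$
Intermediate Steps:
$l = -1439$ ($l = -1101 - 338 = -1439$)
$a{\left(t \right)} = -8 + t^{2}$
$U{\left(F \right)} = \frac{1}{2 F}$ ($U{\left(F \right)} = \frac{1}{F + F} = \frac{1}{2 F}$)
$\left(\frac{-728 - 1185}{U{\left(16 \right)}} + \frac{l}{675 - -158}\right) + a{\left(-15 \right)} = \left(\frac{-728 - 1185}{\frac{1}{2} \cdot \frac{1}{16}} - \frac{1439}{675 - -158}\right) - \left(8 - \left(-15\right)^{2}\right) = \left(- \frac{1913}{\frac{1}{2} \cdot \frac{1}{16}} - \frac{1439}{675 + 158}\right) + \left(-8 + 225\right) = \left(- 1913 \frac{1}{\frac{1}{32}} - \frac{1439}{833}\right) + 217 = \left(\left(-1913\right) 32 - \frac{1439}{833}\right) + 217 = \left(-61216 - \frac{1439}{833}\right) + 217 = - \frac{50994367}{833} + 217 = - \frac{50813606}{833}$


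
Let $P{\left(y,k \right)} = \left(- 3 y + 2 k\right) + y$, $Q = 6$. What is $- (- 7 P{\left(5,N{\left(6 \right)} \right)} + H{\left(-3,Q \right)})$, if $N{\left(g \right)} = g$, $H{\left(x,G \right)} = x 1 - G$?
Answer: $23$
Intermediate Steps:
$H{\left(x,G \right)} = x - G$
$P{\left(y,k \right)} = - 2 y + 2 k$
$- (- 7 P{\left(5,N{\left(6 \right)} \right)} + H{\left(-3,Q \right)}) = - (- 7 \left(\left(-2\right) 5 + 2 \cdot 6\right) - 9) = - (- 7 \left(-10 + 12\right) - 9) = - (\left(-7\right) 2 - 9) = - (-14 - 9) = \left(-1\right) \left(-23\right) = 23$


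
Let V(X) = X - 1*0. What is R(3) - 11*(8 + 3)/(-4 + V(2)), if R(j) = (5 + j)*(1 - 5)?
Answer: 57/2 ≈ 28.500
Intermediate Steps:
R(j) = -20 - 4*j (R(j) = (5 + j)*(-4) = -20 - 4*j)
V(X) = X (V(X) = X + 0 = X)
R(3) - 11*(8 + 3)/(-4 + V(2)) = (-20 - 4*3) - 11*(8 + 3)/(-4 + 2) = (-20 - 12) - 121/(-2) = -32 - 121*(-1)/2 = -32 - 11*(-11/2) = -32 + 121/2 = 57/2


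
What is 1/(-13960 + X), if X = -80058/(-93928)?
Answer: -46964/655577411 ≈ -7.1638e-5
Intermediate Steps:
X = 40029/46964 (X = -80058*(-1/93928) = 40029/46964 ≈ 0.85233)
1/(-13960 + X) = 1/(-13960 + 40029/46964) = 1/(-655577411/46964) = -46964/655577411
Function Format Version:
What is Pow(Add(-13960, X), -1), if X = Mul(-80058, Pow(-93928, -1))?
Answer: Rational(-46964, 655577411) ≈ -7.1638e-5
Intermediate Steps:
X = Rational(40029, 46964) (X = Mul(-80058, Rational(-1, 93928)) = Rational(40029, 46964) ≈ 0.85233)
Pow(Add(-13960, X), -1) = Pow(Add(-13960, Rational(40029, 46964)), -1) = Pow(Rational(-655577411, 46964), -1) = Rational(-46964, 655577411)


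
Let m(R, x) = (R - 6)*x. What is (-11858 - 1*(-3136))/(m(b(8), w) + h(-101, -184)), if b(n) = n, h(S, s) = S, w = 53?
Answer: -8722/5 ≈ -1744.4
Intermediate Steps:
m(R, x) = x*(-6 + R) (m(R, x) = (-6 + R)*x = x*(-6 + R))
(-11858 - 1*(-3136))/(m(b(8), w) + h(-101, -184)) = (-11858 - 1*(-3136))/(53*(-6 + 8) - 101) = (-11858 + 3136)/(53*2 - 101) = -8722/(106 - 101) = -8722/5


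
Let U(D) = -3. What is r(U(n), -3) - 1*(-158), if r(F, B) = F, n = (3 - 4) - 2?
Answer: 155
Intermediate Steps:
n = -3 (n = -1 - 2 = -3)
r(U(n), -3) - 1*(-158) = -3 - 1*(-158) = -3 + 158 = 155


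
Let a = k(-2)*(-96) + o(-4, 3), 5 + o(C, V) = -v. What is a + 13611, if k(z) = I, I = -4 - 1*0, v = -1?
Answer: 13991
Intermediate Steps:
I = -4 (I = -4 + 0 = -4)
o(C, V) = -4 (o(C, V) = -5 - 1*(-1) = -5 + 1 = -4)
k(z) = -4
a = 380 (a = -4*(-96) - 4 = 384 - 4 = 380)
a + 13611 = 380 + 13611 = 13991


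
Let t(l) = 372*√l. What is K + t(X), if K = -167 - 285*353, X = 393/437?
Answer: -100772 + 372*√171741/437 ≈ -1.0042e+5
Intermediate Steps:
X = 393/437 (X = 393*(1/437) = 393/437 ≈ 0.89931)
K = -100772 (K = -167 - 100605 = -100772)
K + t(X) = -100772 + 372*√(393/437) = -100772 + 372*(√171741/437) = -100772 + 372*√171741/437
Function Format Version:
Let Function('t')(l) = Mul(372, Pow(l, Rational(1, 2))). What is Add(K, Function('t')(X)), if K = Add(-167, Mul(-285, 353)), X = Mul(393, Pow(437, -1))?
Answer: Add(-100772, Mul(Rational(372, 437), Pow(171741, Rational(1, 2)))) ≈ -1.0042e+5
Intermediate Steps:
X = Rational(393, 437) (X = Mul(393, Rational(1, 437)) = Rational(393, 437) ≈ 0.89931)
K = -100772 (K = Add(-167, -100605) = -100772)
Add(K, Function('t')(X)) = Add(-100772, Mul(372, Pow(Rational(393, 437), Rational(1, 2)))) = Add(-100772, Mul(372, Mul(Rational(1, 437), Pow(171741, Rational(1, 2))))) = Add(-100772, Mul(Rational(372, 437), Pow(171741, Rational(1, 2))))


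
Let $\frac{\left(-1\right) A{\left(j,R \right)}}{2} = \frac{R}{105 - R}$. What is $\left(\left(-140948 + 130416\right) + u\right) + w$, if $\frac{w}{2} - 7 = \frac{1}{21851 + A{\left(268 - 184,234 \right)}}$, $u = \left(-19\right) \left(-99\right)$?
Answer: $- \frac{8116612027}{939749} \approx -8637.0$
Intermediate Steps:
$A{\left(j,R \right)} = - \frac{2 R}{105 - R}$ ($A{\left(j,R \right)} = - 2 \frac{R}{105 - R} = - \frac{2 R}{105 - R}$)
$u = 1881$
$w = \frac{13156572}{939749}$ ($w = 14 + \frac{2}{21851 + 2 \cdot 234 \frac{1}{-105 + 234}} = 14 + \frac{2}{21851 + 2 \cdot 234 \cdot \frac{1}{129}} = 14 + \frac{2}{21851 + \frac{156}{43}} = 14 + \frac{2}{\frac{939749}{43}} = 14 + 2 \cdot \frac{43}{939749} = 14 + \frac{86}{939749} = \frac{13156572}{939749} \approx 14.0$)
$\left(\left(-140948 + 130416\right) + u\right) + w = \left(\left(-140948 + 130416\right) + 1881\right) + \frac{13156572}{939749} = \left(-10532 + 1881\right) + \frac{13156572}{939749} = -8651 + \frac{13156572}{939749} = - \frac{8116612027}{939749}$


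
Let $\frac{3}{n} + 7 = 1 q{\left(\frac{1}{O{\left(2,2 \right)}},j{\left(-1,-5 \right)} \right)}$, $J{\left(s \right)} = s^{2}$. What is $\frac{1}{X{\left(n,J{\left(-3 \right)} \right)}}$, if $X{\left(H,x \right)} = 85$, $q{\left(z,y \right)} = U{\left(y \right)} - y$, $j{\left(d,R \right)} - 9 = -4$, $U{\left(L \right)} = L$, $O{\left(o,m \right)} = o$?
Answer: $\frac{1}{85} \approx 0.011765$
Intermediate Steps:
$j{\left(d,R \right)} = 5$ ($j{\left(d,R \right)} = 9 - 4 = 5$)
$q{\left(z,y \right)} = 0$ ($q{\left(z,y \right)} = y - y = 0$)
$n = - \frac{3}{7}$ ($n = \frac{3}{-7 + 1 \cdot 0} = \frac{3}{-7 + 0} = \frac{3}{-7} = 3 \left(- \frac{1}{7}\right) = - \frac{3}{7} \approx -0.42857$)
$\frac{1}{X{\left(n,J{\left(-3 \right)} \right)}} = \frac{1}{85}$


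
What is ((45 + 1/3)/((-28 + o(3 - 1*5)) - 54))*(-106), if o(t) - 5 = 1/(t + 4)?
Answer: 1696/27 ≈ 62.815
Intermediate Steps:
o(t) = 5 + 1/(4 + t) (o(t) = 5 + 1/(t + 4) = 5 + 1/(4 + t))
((45 + 1/3)/((-28 + o(3 - 1*5)) - 54))*(-106) = ((45 + 1/3)/((-28 + (21 + 5*(3 - 1*5))/(4 + (3 - 1*5))) - 54))*(-106) = ((45 + ⅓)/((-28 + (21 + 5*(3 - 5))/(4 + (3 - 5))) - 54))*(-106) = (136/(3*((-28 + (21 + 5*(-2))/(4 - 2)) - 54)))*(-106) = (136/(3*((-28 + (21 - 10)/2) - 54)))*(-106) = (136/(3*((-28 + (½)*11) - 54)))*(-106) = (136/(3*((-28 + 11/2) - 54)))*(-106) = (136/(3*(-45/2 - 54)))*(-106) = (136/(3*(-153/2)))*(-106) = ((136/3)*(-2/153))*(-106) = -16/27*(-106) = 1696/27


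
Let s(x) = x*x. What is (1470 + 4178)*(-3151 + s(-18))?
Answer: -15966896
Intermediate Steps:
s(x) = x**2
(1470 + 4178)*(-3151 + s(-18)) = (1470 + 4178)*(-3151 + (-18)**2) = 5648*(-3151 + 324) = 5648*(-2827) = -15966896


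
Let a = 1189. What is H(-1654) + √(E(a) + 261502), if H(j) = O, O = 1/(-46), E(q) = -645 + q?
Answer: -1/46 + √262046 ≈ 511.88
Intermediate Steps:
O = -1/46 ≈ -0.021739
H(j) = -1/46
H(-1654) + √(E(a) + 261502) = -1/46 + √((-645 + 1189) + 261502) = -1/46 + √(544 + 261502) = -1/46 + √262046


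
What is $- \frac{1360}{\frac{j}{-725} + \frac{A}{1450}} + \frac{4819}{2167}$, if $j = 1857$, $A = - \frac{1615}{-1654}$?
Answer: $\frac{7097673018279}{13308285947} \approx 533.33$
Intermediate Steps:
$A = \frac{1615}{1654}$ ($A = \left(-1615\right) \left(- \frac{1}{1654}\right) = \frac{1615}{1654} \approx 0.97642$)
$- \frac{1360}{\frac{j}{-725} + \frac{A}{1450}} + \frac{4819}{2167} = - \frac{1360}{\frac{1857}{-725} + \frac{1615}{1654 \cdot 1450}} + \frac{4819}{2167} = - \frac{1360}{1857 \left(- \frac{1}{725}\right) + \frac{1615}{1654} \cdot \frac{1}{1450}} + 4819 \cdot \frac{1}{2167} = - \frac{1360}{- \frac{1857}{725} + \frac{323}{479660}} + \frac{4819}{2167} = - \frac{1360}{- \frac{6141341}{2398300}} + \frac{4819}{2167} = \left(-1360\right) \left(- \frac{2398300}{6141341}\right) + \frac{4819}{2167} = \frac{3261688000}{6141341} + \frac{4819}{2167} = \frac{7097673018279}{13308285947}$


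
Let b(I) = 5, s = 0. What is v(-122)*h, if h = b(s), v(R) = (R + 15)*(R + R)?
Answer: 130540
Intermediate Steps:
v(R) = 2*R*(15 + R) (v(R) = (15 + R)*(2*R) = 2*R*(15 + R))
h = 5
v(-122)*h = (2*(-122)*(15 - 122))*5 = (2*(-122)*(-107))*5 = 26108*5 = 130540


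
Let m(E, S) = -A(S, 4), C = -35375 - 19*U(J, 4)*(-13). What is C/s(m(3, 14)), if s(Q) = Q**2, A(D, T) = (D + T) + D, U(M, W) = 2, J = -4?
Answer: -34881/1024 ≈ -34.063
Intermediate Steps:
A(D, T) = T + 2*D
C = -34881 (C = -35375 - 19*2*(-13) = -35375 - 38*(-13) = -35375 - 1*(-494) = -35375 + 494 = -34881)
m(E, S) = -4 - 2*S (m(E, S) = -(4 + 2*S) = -4 - 2*S)
C/s(m(3, 14)) = -34881/(-4 - 2*14)**2 = -34881/(-4 - 28)**2 = -34881/((-32)**2) = -34881/1024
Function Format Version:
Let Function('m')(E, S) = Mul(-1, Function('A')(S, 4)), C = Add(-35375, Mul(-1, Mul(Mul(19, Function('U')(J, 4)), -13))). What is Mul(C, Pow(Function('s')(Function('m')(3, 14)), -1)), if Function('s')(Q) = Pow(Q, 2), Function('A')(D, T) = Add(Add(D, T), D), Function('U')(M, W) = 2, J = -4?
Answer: Rational(-34881, 1024) ≈ -34.063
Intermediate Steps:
Function('A')(D, T) = Add(T, Mul(2, D))
C = -34881 (C = Add(-35375, Mul(-1, Mul(Mul(19, 2), -13))) = Add(-35375, Mul(-1, Mul(38, -13))) = Add(-35375, Mul(-1, -494)) = Add(-35375, 494) = -34881)
Function('m')(E, S) = Add(-4, Mul(-2, S)) (Function('m')(E, S) = Mul(-1, Add(4, Mul(2, S))) = Add(-4, Mul(-2, S)))
Mul(C, Pow(Function('s')(Function('m')(3, 14)), -1)) = Mul(-34881, Pow(Pow(Add(-4, Mul(-2, 14)), 2), -1)) = Mul(-34881, Pow(Pow(Add(-4, -28), 2), -1)) = Mul(-34881, Pow(Pow(-32, 2), -1)) = Mul(-34881, Pow(1024, -1)) = Mul(-34881, Rational(1, 1024)) = Rational(-34881, 1024)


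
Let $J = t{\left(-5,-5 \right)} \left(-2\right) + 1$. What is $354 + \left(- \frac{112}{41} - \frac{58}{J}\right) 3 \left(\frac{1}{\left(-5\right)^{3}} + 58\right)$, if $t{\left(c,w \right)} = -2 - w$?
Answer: $\frac{48607296}{25625} \approx 1896.9$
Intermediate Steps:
$J = -5$ ($J = \left(-2 - -5\right) \left(-2\right) + 1 = \left(-2 + 5\right) \left(-2\right) + 1 = 3 \left(-2\right) + 1 = -6 + 1 = -5$)
$354 + \left(- \frac{112}{41} - \frac{58}{J}\right) 3 \left(\frac{1}{\left(-5\right)^{3}} + 58\right) = 354 + \left(- \frac{112}{41} - \frac{58}{-5}\right) 3 \left(\frac{1}{\left(-5\right)^{3}} + 58\right) = 354 + \left(\left(-112\right) \frac{1}{41} - - \frac{58}{5}\right) 3 \left(\frac{1}{-125} + 58\right) = 354 + \left(- \frac{112}{41} + \frac{58}{5}\right) 3 \left(- \frac{1}{125} + 58\right) = 354 + \frac{1818 \cdot 3 \cdot \frac{7249}{125}}{205} = 354 + \frac{1818}{205} \cdot \frac{21747}{125} = 354 + \frac{39536046}{25625} = \frac{48607296}{25625}$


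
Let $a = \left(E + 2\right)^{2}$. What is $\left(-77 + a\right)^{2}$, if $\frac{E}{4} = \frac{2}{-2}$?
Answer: $5329$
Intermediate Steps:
$E = -4$ ($E = 4 \frac{2}{-2} = 4 \cdot 2 \left(- \frac{1}{2}\right) = 4 \left(-1\right) = -4$)
$a = 4$ ($a = \left(-4 + 2\right)^{2} = \left(-2\right)^{2} = 4$)
$\left(-77 + a\right)^{2} = \left(-77 + 4\right)^{2} = \left(-73\right)^{2} = 5329$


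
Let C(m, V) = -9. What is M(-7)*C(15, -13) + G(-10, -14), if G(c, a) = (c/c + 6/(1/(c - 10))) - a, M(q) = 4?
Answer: -141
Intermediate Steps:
G(c, a) = -59 - a + 6*c (G(c, a) = (1 + 6/(1/(-10 + c))) - a = (1 + 6*(-10 + c)) - a = (1 + (-60 + 6*c)) - a = (-59 + 6*c) - a = -59 - a + 6*c)
M(-7)*C(15, -13) + G(-10, -14) = 4*(-9) + (-59 - 1*(-14) + 6*(-10)) = -36 + (-59 + 14 - 60) = -36 - 105 = -141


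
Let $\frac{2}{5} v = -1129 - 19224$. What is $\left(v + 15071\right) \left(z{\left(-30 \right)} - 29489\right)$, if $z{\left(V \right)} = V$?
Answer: $\frac{2114239337}{2} \approx 1.0571 \cdot 10^{9}$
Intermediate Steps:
$v = - \frac{101765}{2}$ ($v = \frac{5 \left(-1129 - 19224\right)}{2} = \frac{5}{2} \left(-20353\right) = - \frac{101765}{2} \approx -50883.0$)
$\left(v + 15071\right) \left(z{\left(-30 \right)} - 29489\right) = \left(- \frac{101765}{2} + 15071\right) \left(-30 - 29489\right) = \left(- \frac{71623}{2}\right) \left(-29519\right) = \frac{2114239337}{2}$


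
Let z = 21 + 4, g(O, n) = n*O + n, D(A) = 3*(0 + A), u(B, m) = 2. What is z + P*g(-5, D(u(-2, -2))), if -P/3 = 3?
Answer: 241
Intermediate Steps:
D(A) = 3*A
P = -9 (P = -3*3 = -9)
g(O, n) = n + O*n (g(O, n) = O*n + n = n + O*n)
z = 25
z + P*g(-5, D(u(-2, -2))) = 25 - 9*3*2*(1 - 5) = 25 - 54*(-4) = 25 - 9*(-24) = 25 + 216 = 241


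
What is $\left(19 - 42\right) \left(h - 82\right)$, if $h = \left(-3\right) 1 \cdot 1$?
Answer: $1955$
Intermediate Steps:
$h = -3$ ($h = \left(-3\right) 1 = -3$)
$\left(19 - 42\right) \left(h - 82\right) = \left(19 - 42\right) \left(-3 - 82\right) = \left(-23\right) \left(-85\right) = 1955$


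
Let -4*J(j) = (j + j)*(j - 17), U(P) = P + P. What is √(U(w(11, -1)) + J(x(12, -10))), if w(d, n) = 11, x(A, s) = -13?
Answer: I*√173 ≈ 13.153*I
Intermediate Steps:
U(P) = 2*P
J(j) = -j*(-17 + j)/2 (J(j) = -(j + j)*(j - 17)/4 = -2*j*(-17 + j)/4 = -j*(-17 + j)/2)
√(U(w(11, -1)) + J(x(12, -10))) = √(2*11 + (½)*(-13)*(17 - 1*(-13))) = √(22 + (½)*(-13)*(17 + 13)) = √(22 + (½)*(-13)*30) = √(22 - 195) = √(-173) = I*√173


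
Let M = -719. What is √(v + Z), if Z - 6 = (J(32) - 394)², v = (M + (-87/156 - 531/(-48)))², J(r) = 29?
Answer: √27481138673/208 ≈ 796.99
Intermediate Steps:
v = 21717032689/43264 (v = (-719 + (-87/156 - 531/(-48)))² = (-719 + (-87*1/156 - 531*(-1/48)))² = (-719 + (-29/52 + 177/16))² = (-719 + 2185/208)² = (-147367/208)² = 21717032689/43264 ≈ 5.0197e+5)
Z = 133231 (Z = 6 + (29 - 394)² = 6 + (-365)² = 6 + 133225 = 133231)
√(v + Z) = √(21717032689/43264 + 133231) = √(27481138673/43264) = √27481138673/208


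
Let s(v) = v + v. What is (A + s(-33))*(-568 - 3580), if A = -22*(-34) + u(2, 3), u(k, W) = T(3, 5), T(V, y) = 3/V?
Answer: -2833084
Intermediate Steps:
u(k, W) = 1 (u(k, W) = 3/3 = 3*(⅓) = 1)
s(v) = 2*v
A = 749 (A = -22*(-34) + 1 = 748 + 1 = 749)
(A + s(-33))*(-568 - 3580) = (749 + 2*(-33))*(-568 - 3580) = (749 - 66)*(-4148) = 683*(-4148) = -2833084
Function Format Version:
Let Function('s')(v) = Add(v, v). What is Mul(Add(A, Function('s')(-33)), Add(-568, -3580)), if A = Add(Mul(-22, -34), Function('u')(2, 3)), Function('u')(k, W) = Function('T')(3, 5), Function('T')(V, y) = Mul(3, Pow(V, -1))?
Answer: -2833084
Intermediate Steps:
Function('u')(k, W) = 1 (Function('u')(k, W) = Mul(3, Pow(3, -1)) = Mul(3, Rational(1, 3)) = 1)
Function('s')(v) = Mul(2, v)
A = 749 (A = Add(Mul(-22, -34), 1) = Add(748, 1) = 749)
Mul(Add(A, Function('s')(-33)), Add(-568, -3580)) = Mul(Add(749, Mul(2, -33)), Add(-568, -3580)) = Mul(Add(749, -66), -4148) = Mul(683, -4148) = -2833084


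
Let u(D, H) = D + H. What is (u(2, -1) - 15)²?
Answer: 196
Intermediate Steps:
(u(2, -1) - 15)² = ((2 - 1) - 15)² = (1 - 15)² = (-14)² = 196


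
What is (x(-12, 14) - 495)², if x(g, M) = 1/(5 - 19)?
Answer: 48038761/196 ≈ 2.4510e+5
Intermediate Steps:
x(g, M) = -1/14 (x(g, M) = 1/(-14) = -1/14)
(x(-12, 14) - 495)² = (-1/14 - 495)² = (-6931/14)² = 48038761/196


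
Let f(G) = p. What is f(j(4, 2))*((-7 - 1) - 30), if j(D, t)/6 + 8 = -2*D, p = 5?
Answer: -190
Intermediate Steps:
j(D, t) = -48 - 12*D (j(D, t) = -48 + 6*(-2*D) = -48 - 12*D)
f(G) = 5
f(j(4, 2))*((-7 - 1) - 30) = 5*((-7 - 1) - 30) = 5*(-8 - 30) = 5*(-38) = -190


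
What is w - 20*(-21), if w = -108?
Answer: 312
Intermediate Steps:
w - 20*(-21) = -108 - 20*(-21) = -108 + 420 = 312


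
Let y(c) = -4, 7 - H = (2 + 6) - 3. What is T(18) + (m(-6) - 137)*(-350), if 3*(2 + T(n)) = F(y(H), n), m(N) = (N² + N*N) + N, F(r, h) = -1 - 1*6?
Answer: 74537/3 ≈ 24846.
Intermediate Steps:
H = 2 (H = 7 - ((2 + 6) - 3) = 7 - (8 - 3) = 7 - 1*5 = 7 - 5 = 2)
F(r, h) = -7 (F(r, h) = -1 - 6 = -7)
m(N) = N + 2*N² (m(N) = (N² + N²) + N = 2*N² + N = N + 2*N²)
T(n) = -13/3 (T(n) = -2 + (⅓)*(-7) = -2 - 7/3 = -13/3)
T(18) + (m(-6) - 137)*(-350) = -13/3 + (-6*(1 + 2*(-6)) - 137)*(-350) = -13/3 + (-6*(1 - 12) - 137)*(-350) = -13/3 + (-6*(-11) - 137)*(-350) = -13/3 + (66 - 137)*(-350) = -13/3 - 71*(-350) = -13/3 + 24850 = 74537/3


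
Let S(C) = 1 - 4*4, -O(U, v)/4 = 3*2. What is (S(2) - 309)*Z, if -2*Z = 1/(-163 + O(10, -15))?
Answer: -162/187 ≈ -0.86631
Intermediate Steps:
O(U, v) = -24 (O(U, v) = -12*2 = -4*6 = -24)
S(C) = -15 (S(C) = 1 - 16 = -15)
Z = 1/374 (Z = -1/(2*(-163 - 24)) = -½/(-187) = -½*(-1/187) = 1/374 ≈ 0.0026738)
(S(2) - 309)*Z = (-15 - 309)*(1/374) = -324*1/374 = -162/187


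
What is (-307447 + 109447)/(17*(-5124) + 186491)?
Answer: -198000/99383 ≈ -1.9923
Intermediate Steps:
(-307447 + 109447)/(17*(-5124) + 186491) = -198000/(-87108 + 186491) = -198000/99383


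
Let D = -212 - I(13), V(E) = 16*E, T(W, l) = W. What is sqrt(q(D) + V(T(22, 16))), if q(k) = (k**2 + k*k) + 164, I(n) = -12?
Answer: 2*sqrt(20129) ≈ 283.75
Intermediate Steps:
D = -200 (D = -212 - 1*(-12) = -212 + 12 = -200)
q(k) = 164 + 2*k**2 (q(k) = (k**2 + k**2) + 164 = 2*k**2 + 164 = 164 + 2*k**2)
sqrt(q(D) + V(T(22, 16))) = sqrt((164 + 2*(-200)**2) + 16*22) = sqrt((164 + 2*40000) + 352) = sqrt((164 + 80000) + 352) = sqrt(80164 + 352) = sqrt(80516) = 2*sqrt(20129)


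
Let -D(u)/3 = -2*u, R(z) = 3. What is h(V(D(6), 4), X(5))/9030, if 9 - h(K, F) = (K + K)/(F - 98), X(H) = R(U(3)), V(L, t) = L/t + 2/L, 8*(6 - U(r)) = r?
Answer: 3929/3860325 ≈ 0.0010178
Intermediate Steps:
U(r) = 6 - r/8
D(u) = 6*u (D(u) = -(-6)*u = 6*u)
V(L, t) = 2/L + L/t
X(H) = 3
h(K, F) = 9 - 2*K/(-98 + F) (h(K, F) = 9 - (K + K)/(F - 98) = 9 - 2*K/(-98 + F))
h(V(D(6), 4), X(5))/9030 = ((-882 - 2*(2/((6*6)) + (6*6)/4) + 9*3)/(-98 + 3))/9030 = ((-882 - 2*(2/36 + 36*(¼)) + 27)/(-95))*(1/9030) = -(-882 - 2*(2*(1/36) + 9) + 27)/95*(1/9030) = -(-882 - 2*(1/18 + 9) + 27)/95*(1/9030) = -(-882 - 2*163/18 + 27)/95*(1/9030) = -(-882 - 163/9 + 27)/95*(1/9030) = -1/95*(-7858/9)*(1/9030) = (7858/855)*(1/9030) = 3929/3860325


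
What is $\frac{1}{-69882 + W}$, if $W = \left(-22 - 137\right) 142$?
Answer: $- \frac{1}{92460} \approx -1.0815 \cdot 10^{-5}$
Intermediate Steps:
$W = -22578$ ($W = \left(-159\right) 142 = -22578$)
$\frac{1}{-69882 + W} = \frac{1}{-69882 - 22578} = \frac{1}{-92460} = - \frac{1}{92460}$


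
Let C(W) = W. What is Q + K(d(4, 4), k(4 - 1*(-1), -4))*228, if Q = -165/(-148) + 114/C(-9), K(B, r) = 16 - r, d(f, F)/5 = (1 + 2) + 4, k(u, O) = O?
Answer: 2019511/444 ≈ 4548.4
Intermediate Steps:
d(f, F) = 35 (d(f, F) = 5*((1 + 2) + 4) = 5*(3 + 4) = 5*7 = 35)
Q = -5129/444 (Q = -165/(-148) + 114/(-9) = -165*(-1/148) + 114*(-1/9) = 165/148 - 38/3 = -5129/444 ≈ -11.552)
Q + K(d(4, 4), k(4 - 1*(-1), -4))*228 = -5129/444 + (16 - 1*(-4))*228 = -5129/444 + (16 + 4)*228 = -5129/444 + 20*228 = -5129/444 + 4560 = 2019511/444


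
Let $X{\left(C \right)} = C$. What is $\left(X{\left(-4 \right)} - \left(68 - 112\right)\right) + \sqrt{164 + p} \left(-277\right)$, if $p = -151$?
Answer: $40 - 277 \sqrt{13} \approx -958.74$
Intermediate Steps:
$\left(X{\left(-4 \right)} - \left(68 - 112\right)\right) + \sqrt{164 + p} \left(-277\right) = \left(-4 - \left(68 - 112\right)\right) + \sqrt{164 - 151} \left(-277\right) = \left(-4 - -44\right) + \sqrt{13} \left(-277\right) = \left(-4 + 44\right) - 277 \sqrt{13} = 40 - 277 \sqrt{13}$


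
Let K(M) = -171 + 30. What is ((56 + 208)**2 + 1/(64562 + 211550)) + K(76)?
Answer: 19204970161/276112 ≈ 69555.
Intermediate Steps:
K(M) = -141
((56 + 208)**2 + 1/(64562 + 211550)) + K(76) = ((56 + 208)**2 + 1/(64562 + 211550)) - 141 = (264**2 + 1/276112) - 141 = (69696 + 1/276112) - 141 = 19243901953/276112 - 141 = 19204970161/276112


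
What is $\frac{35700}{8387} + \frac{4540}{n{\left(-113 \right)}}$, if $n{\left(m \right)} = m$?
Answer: $- \frac{34042880}{947731} \approx -35.92$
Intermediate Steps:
$\frac{35700}{8387} + \frac{4540}{n{\left(-113 \right)}} = \frac{35700}{8387} + \frac{4540}{-113} = 35700 \cdot \frac{1}{8387} + 4540 \left(- \frac{1}{113}\right) = \frac{35700}{8387} - \frac{4540}{113} = - \frac{34042880}{947731}$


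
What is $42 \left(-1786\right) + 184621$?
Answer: $109609$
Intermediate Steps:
$42 \left(-1786\right) + 184621 = -75012 + 184621 = 109609$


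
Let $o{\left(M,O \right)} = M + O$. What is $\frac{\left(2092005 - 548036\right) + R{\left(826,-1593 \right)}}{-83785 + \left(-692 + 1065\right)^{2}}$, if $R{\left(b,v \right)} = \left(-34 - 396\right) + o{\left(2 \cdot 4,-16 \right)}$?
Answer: $\frac{1543531}{55344} \approx 27.89$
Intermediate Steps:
$R{\left(b,v \right)} = -438$ ($R{\left(b,v \right)} = \left(-34 - 396\right) + \left(2 \cdot 4 - 16\right) = -430 + \left(8 - 16\right) = -430 - 8 = -438$)
$\frac{\left(2092005 - 548036\right) + R{\left(826,-1593 \right)}}{-83785 + \left(-692 + 1065\right)^{2}} = \frac{\left(2092005 - 548036\right) - 438}{-83785 + \left(-692 + 1065\right)^{2}} = \frac{1543969 - 438}{-83785 + 373^{2}} = \frac{1543531}{-83785 + 139129} = \frac{1543531}{55344}$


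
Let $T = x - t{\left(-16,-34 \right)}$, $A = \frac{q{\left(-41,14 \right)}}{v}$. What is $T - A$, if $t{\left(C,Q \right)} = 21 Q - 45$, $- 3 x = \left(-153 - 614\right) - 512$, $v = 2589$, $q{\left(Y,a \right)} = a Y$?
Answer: $\frac{1023134}{863} \approx 1185.6$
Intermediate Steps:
$q{\left(Y,a \right)} = Y a$
$x = \frac{1279}{3}$ ($x = - \frac{\left(-153 - 614\right) - 512}{3} = - \frac{-767 - 512}{3} = \left(- \frac{1}{3}\right) \left(-1279\right) = \frac{1279}{3} \approx 426.33$)
$A = - \frac{574}{2589}$ ($A = \frac{\left(-41\right) 14}{2589} = \left(-574\right) \frac{1}{2589} = - \frac{574}{2589} \approx -0.22171$)
$t{\left(C,Q \right)} = -45 + 21 Q$
$T = \frac{3556}{3}$ ($T = \frac{1279}{3} - \left(-45 + 21 \left(-34\right)\right) = \frac{1279}{3} - \left(-45 - 714\right) = \frac{1279}{3} - -759 = \frac{1279}{3} + 759 = \frac{3556}{3} \approx 1185.3$)
$T - A = \frac{3556}{3} - - \frac{574}{2589} = \frac{3556}{3} + \frac{574}{2589} = \frac{1023134}{863}$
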